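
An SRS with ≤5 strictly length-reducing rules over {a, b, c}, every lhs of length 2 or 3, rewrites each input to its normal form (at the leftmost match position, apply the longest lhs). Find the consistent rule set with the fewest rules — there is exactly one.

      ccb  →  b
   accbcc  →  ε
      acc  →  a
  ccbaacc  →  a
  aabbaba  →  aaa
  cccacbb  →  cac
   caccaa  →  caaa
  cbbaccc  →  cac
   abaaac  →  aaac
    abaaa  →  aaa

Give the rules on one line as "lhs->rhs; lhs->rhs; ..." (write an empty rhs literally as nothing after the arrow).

abc->c; ba->; bb->; cc->

  | ccb => b
  | accbcc => abcc => cc => ε
  | acc => a
  | ccbaacc => baacc => acc => a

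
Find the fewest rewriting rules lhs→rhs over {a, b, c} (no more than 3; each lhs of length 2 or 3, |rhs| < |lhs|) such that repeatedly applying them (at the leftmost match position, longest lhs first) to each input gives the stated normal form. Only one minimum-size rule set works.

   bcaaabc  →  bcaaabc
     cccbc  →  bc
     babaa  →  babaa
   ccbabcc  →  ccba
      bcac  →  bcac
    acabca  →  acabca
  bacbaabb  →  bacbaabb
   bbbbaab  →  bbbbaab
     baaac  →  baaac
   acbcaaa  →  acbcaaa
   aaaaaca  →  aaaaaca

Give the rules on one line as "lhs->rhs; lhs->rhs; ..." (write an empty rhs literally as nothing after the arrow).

bcc->; ccc->

  | bcaaabc
  | cccbc => bc
  | babaa
  | ccbabcc => ccba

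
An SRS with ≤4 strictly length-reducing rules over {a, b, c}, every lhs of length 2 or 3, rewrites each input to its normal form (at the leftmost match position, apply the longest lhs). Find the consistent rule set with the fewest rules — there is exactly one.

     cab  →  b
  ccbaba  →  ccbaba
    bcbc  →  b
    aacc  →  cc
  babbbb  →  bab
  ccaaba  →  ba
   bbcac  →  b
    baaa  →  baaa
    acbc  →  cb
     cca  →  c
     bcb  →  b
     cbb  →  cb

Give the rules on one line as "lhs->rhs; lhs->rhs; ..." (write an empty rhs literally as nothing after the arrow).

ac->c; bb->b; bc->b; ca->

  | cab => b
  | ccbaba
  | bcbc => bbc => bc => b
  | aacc => acc => cc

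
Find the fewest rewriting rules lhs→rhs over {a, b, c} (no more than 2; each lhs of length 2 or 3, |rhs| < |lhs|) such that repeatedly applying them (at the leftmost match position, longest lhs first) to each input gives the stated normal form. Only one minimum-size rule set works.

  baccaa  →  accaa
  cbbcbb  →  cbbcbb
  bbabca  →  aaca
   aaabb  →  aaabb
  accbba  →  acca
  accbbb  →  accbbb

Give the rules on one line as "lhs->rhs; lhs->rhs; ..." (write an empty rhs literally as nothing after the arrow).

  | baccaa => accaa
  | cbbcbb
  | bbabca => baaca => aaca
  | aaabb

ba->a; bab->aa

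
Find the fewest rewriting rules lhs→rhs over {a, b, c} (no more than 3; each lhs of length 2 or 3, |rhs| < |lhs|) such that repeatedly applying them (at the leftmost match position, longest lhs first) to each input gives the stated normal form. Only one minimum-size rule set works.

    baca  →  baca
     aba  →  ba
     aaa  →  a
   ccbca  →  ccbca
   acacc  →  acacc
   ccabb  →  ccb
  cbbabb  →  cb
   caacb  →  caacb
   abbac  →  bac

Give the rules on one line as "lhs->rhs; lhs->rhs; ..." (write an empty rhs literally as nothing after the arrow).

  | baca
  | aba => ba
  | aaa => a
  | ccbca

aaa->a; ab->b; bb->b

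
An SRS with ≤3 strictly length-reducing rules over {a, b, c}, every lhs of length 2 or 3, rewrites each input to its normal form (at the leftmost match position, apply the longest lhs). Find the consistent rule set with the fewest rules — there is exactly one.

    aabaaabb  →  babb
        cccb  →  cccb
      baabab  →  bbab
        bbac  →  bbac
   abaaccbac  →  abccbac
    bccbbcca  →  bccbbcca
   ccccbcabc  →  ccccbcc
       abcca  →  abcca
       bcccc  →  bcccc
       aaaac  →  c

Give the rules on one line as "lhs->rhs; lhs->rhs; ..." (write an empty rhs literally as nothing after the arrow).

  | aabaaabb => baaabb => babb
  | cccb
  | baabab => bbab
  | bbac

aa->; cab->c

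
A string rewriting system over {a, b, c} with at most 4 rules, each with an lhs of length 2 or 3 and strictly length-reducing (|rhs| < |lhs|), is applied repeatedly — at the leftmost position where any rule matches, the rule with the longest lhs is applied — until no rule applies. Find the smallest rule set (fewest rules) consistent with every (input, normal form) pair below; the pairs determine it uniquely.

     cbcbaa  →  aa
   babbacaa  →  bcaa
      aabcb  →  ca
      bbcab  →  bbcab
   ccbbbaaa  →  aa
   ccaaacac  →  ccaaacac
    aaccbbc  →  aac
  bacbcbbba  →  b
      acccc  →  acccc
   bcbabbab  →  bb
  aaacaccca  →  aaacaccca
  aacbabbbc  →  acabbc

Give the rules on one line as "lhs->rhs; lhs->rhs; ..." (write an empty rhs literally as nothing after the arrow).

  | cbcbaa => cbaa => aa
  | babbacaa => bbacaa => bcaa
  | aabcb => cacb => ca
  | bbcab

aab->ca; ba->; cb->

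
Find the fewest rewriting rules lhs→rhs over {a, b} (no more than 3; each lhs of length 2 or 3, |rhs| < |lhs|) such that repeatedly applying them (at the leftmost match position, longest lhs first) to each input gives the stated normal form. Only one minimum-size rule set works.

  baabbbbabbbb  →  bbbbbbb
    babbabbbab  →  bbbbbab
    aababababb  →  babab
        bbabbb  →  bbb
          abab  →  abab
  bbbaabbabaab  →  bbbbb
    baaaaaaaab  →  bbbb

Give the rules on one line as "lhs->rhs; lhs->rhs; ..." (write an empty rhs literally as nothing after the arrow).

aa->; aaa->b; abb->aa

  | baabbbbabbbb => bbbbbabbbb => bbbbbaabb => bbbbbbb
  | babbabbbab => baaabbbab => bbbbbab
  | aababababb => babababb => bababaa => babab
  | bbabbb => bbaab => bbb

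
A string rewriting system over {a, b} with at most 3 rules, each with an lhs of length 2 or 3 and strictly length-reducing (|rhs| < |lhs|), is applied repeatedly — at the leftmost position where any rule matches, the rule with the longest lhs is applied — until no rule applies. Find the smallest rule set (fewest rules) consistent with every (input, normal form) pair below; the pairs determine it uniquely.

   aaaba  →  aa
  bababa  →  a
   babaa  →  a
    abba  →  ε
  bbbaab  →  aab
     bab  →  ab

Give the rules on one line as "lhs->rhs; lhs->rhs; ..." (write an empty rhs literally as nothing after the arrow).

  | aaaba => aa
  | bababa => ababa => ba => a
  | babaa => abaa => a
  | abba => aba => ε

aba->; ba->a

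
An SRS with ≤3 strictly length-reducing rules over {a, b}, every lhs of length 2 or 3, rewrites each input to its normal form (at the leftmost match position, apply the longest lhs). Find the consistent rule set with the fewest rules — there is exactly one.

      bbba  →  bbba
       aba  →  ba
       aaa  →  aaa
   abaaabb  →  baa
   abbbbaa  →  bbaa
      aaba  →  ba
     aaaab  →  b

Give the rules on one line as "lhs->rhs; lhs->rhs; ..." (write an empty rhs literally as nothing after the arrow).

  | bbba
  | aba => ba
  | aaa
  | abaaabb => baaabb => baa

ab->b; abb->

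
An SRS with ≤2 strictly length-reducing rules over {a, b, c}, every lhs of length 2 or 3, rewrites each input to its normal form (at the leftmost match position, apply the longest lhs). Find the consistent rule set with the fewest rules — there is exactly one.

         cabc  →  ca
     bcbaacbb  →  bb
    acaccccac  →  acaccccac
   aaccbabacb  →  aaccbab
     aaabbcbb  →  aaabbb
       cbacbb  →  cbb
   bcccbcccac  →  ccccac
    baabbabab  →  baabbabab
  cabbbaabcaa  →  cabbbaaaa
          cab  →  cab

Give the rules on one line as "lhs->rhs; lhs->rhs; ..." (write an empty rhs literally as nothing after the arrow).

acb->cb; bc->

  | cabc => ca
  | bcbaacbb => baacbb => bacbb => bcbb => bb
  | acaccccac
  | aaccbabacb => aaccbabcb => aaccbab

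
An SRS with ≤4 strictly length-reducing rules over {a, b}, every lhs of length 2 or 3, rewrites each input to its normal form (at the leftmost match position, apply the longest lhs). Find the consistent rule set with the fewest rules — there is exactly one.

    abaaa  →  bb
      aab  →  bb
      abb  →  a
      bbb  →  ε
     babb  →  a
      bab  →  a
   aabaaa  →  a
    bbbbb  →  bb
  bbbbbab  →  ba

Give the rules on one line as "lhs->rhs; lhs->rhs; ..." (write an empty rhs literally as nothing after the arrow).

aa->b; ab->a; bab->a; bbb->

  | abaaa => aaaa => baa => bb
  | aab => bb
  | abb => ab => a
  | bbb => ε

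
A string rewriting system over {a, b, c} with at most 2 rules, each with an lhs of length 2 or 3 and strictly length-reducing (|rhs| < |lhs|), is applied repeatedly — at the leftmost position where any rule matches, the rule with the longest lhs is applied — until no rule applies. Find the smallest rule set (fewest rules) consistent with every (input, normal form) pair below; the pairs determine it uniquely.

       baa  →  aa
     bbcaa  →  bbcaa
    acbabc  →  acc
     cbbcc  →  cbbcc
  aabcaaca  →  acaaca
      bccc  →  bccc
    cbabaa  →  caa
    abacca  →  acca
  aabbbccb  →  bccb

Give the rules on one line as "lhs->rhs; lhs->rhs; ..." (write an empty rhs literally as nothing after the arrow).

  | baa => aa
  | bbcaa
  | acbabc => acabc => acc
  | cbbcc

ab->; ba->a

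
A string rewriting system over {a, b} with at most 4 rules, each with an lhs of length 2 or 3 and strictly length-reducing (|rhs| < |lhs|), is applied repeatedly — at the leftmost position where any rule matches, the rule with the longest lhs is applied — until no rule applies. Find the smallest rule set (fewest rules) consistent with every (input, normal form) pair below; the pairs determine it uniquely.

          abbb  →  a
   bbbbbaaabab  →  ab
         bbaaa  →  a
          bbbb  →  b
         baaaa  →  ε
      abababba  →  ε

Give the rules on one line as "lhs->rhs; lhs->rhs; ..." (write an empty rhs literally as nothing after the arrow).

  | abbb => aab => bb => a
  | bbbbbaaabab => abbbaaabab => aabaaabab => bbaaabab => aaaabab => baabab => abab => ab
  | bbaaa => aaaa => baa => a
  | bbbb => abb => aa => b

aa->b; ba->; bb->a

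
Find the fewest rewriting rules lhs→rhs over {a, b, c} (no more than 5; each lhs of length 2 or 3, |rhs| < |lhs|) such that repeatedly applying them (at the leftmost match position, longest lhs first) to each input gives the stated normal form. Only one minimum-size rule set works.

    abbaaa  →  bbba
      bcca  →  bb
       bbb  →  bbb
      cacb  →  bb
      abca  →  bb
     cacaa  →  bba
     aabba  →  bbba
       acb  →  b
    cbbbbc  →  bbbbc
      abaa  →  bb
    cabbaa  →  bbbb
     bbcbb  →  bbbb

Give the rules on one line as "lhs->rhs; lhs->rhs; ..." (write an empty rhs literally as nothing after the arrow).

  | abbaaa => bbaaa => bbba
  | bcca => bcb => bb
  | bbb
  | cacb => bcb => bb

aa->b; ab->b; ca->b; cb->b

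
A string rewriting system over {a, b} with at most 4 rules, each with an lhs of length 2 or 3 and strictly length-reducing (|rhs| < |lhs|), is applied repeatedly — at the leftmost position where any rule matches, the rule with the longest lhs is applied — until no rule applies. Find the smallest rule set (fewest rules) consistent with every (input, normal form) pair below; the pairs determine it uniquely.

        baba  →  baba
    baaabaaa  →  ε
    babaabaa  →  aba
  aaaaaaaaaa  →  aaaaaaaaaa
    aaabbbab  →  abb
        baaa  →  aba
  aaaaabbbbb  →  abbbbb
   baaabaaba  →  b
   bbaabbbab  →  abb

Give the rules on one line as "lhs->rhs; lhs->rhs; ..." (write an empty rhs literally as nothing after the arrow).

  | baba
  | baaabaaa => ababaaa => abaaba => aabba => bba => ε
  | babaabaa => baabbaa => abbbaa => aba
  | aaaaaaaaaa

aab->b; baa->ab; bba->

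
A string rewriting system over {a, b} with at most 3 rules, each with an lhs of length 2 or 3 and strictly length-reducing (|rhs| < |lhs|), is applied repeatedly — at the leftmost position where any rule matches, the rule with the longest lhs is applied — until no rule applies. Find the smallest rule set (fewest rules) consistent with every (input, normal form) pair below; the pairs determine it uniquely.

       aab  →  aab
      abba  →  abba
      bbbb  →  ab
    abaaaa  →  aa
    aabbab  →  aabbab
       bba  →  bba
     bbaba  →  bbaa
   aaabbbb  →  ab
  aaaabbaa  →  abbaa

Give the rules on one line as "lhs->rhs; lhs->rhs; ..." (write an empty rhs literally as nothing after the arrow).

  | aab
  | abba
  | bbbb => ab
  | abaaaa => aaaaa => aa

aaa->; aba->aa; bbb->a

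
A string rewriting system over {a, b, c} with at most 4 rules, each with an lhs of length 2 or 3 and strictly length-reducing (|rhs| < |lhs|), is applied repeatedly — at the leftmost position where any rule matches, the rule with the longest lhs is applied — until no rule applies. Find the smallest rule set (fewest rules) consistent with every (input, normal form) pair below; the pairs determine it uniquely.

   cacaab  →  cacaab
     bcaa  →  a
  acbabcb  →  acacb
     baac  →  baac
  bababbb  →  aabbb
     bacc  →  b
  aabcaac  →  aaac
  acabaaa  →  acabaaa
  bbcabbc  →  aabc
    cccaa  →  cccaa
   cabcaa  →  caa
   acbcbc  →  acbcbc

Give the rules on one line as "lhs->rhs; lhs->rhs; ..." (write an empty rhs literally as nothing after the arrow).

  | cacaab
  | bcaa => a
  | acbabcb => acacb
  | baac

acc->; bab->a; bbc->ab; bca->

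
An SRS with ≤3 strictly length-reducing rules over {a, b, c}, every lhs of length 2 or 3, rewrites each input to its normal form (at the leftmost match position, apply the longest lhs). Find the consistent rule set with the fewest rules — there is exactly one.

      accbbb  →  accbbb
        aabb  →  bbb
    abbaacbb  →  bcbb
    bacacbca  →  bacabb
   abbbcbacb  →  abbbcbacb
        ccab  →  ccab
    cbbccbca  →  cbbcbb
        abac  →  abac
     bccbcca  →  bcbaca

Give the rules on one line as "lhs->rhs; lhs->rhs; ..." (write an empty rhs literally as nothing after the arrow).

aa->b; bba->; cbc->ba

  | accbbb
  | aabb => bbb
  | abbaacbb => aacbb => bcbb
  | bacacbca => bacabaa => bacabb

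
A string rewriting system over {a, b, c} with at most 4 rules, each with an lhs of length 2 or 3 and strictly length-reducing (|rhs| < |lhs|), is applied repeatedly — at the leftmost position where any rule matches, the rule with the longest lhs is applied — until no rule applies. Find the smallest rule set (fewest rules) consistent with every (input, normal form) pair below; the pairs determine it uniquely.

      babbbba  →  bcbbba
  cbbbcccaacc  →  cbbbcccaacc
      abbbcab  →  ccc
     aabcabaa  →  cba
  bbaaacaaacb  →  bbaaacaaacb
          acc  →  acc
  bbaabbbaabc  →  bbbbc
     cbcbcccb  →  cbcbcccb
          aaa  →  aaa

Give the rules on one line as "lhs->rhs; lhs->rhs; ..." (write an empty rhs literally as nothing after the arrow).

  | babbbba => bcbbba
  | cbbbcccaacc
  | abbbcab => cbbcab => cbcab => ccab => ccc
  | aabcabaa => cabaa => cba

aab->; ab->c; aba->b; bca->ca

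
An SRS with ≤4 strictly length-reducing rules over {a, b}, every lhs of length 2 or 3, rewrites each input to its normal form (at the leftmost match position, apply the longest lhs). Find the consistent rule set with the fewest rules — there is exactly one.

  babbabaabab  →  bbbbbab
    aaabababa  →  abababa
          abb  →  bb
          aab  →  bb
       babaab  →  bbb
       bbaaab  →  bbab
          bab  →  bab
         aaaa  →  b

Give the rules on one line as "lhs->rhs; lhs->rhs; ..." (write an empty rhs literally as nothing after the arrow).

aa->b; aaa->a; abb->bb; baa->b

  | babbabaabab => bbbabaabab => bbbabbab => bbbbbab
  | aaabababa => abababa
  | abb => bb
  | aab => bb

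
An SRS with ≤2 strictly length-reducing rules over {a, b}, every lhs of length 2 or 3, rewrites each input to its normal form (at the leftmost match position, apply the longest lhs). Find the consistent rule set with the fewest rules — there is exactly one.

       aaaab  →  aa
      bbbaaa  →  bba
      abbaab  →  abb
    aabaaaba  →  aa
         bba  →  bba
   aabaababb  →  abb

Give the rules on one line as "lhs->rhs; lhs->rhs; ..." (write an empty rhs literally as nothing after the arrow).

aab->; baa->

  | aaaab => aa
  | bbbaaa => bba
  | abbaab => abb
  | aabaaaba => aaaba => aa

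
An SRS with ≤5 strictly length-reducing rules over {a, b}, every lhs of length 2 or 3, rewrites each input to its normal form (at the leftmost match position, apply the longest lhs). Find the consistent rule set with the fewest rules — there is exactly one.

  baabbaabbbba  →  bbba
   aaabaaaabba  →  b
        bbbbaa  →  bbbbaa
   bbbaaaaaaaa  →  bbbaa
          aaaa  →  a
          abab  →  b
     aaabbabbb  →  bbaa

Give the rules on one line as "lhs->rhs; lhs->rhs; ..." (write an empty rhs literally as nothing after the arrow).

  | baabbaabbbba => baaaaabbbba => baabbbba => baaabba => bbba
  | aaabaaaabba => baaaabba => babba => baaa => b
  | bbbbaa
  | bbbaaaaaaaa => bbbaaaaa => bbbaa

aaa->; ab->a; aba->; abb->aa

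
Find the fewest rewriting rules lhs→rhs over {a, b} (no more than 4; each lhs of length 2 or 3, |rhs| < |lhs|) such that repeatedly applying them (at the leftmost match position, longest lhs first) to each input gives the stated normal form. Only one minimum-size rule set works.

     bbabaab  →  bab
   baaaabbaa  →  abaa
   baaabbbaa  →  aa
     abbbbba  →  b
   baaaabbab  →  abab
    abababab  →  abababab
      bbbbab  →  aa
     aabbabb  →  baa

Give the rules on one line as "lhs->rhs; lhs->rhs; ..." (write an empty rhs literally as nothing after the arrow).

aaa->b; aab->; bb->a; bba->b

  | bbabaab => bbaab => bab
  | baaaabbaa => bbabbaa => bbbaa => abaa
  | baaabbbaa => bbbbbaa => abbbaa => aabaa => aa
  | abbbbba => aabbba => bba => b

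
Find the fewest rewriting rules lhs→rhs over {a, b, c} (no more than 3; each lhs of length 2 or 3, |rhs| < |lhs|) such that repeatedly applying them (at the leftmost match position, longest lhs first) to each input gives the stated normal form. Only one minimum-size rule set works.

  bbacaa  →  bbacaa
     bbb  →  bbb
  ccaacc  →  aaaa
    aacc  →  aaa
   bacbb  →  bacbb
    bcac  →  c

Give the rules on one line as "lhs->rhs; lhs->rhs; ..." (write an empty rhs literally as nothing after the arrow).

  | bbacaa
  | bbb
  | ccaacc => aaacc => aaaa
  | aacc => aaa

bca->; cc->a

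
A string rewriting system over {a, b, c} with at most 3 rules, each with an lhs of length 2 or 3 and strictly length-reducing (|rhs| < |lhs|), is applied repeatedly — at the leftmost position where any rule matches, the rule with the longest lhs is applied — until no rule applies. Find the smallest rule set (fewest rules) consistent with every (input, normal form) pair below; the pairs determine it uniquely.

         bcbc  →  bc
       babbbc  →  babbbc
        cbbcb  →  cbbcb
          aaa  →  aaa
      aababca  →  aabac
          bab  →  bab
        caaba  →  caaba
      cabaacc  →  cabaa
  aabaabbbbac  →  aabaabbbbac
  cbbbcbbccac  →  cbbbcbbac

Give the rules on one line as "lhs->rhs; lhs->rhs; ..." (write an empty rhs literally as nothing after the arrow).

  | bcbc => bc
  | babbbc
  | cbbcb
  | aaa

bca->c; cbc->c; cc->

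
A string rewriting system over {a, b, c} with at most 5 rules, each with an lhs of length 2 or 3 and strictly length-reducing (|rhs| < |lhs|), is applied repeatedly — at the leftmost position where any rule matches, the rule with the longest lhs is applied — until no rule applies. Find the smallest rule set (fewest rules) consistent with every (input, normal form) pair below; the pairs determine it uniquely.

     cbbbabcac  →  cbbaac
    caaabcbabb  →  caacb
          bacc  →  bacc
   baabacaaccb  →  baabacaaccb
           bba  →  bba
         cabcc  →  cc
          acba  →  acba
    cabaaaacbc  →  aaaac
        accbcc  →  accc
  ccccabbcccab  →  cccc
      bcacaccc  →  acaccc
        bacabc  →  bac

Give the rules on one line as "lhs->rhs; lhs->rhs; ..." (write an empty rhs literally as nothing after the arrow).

  | cbbbabcac => cbbbcaac => cbbaac
  | caaabcbabb => caacababb => caaabb => caacb
  | bacc
  | baabacaaccb

abb->cb; abc->ca; bc->; cab->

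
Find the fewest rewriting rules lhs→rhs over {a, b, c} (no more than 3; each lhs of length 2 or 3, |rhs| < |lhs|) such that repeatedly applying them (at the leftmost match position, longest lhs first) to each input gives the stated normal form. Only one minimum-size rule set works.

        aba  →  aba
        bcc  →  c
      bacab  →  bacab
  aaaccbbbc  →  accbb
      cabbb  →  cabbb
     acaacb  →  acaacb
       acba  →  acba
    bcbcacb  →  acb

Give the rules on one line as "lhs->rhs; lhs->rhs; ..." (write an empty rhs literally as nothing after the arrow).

aaa->a; bc->

  | aba
  | bcc => c
  | bacab
  | aaaccbbbc => accbbbc => accbb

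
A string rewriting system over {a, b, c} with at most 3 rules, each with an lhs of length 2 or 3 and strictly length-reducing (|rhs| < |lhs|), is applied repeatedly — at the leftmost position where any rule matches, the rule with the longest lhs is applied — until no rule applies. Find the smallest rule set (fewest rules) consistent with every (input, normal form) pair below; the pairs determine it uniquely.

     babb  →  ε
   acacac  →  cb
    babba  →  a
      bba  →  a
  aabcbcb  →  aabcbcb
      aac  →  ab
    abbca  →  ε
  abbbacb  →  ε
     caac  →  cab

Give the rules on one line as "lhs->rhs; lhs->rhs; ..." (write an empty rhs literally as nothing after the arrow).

  | babb => bb => ε
  | acacac => bacac => cac => cb
  | babba => bba => a
  | bba => a

ac->b; ba->; bb->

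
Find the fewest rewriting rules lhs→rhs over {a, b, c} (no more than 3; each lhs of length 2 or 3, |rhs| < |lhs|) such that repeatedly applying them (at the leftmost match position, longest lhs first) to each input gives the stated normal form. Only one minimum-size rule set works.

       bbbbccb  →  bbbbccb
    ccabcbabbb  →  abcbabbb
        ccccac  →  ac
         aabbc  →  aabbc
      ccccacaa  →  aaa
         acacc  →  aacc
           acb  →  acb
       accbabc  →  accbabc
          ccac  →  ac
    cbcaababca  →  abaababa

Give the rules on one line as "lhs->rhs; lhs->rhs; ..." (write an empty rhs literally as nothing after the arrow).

  | bbbbccb
  | ccabcbabbb => cabcbabbb => abcbabbb
  | ccccac => cccac => ccac => cac => ac
  | aabbc

ca->a; cbc->ab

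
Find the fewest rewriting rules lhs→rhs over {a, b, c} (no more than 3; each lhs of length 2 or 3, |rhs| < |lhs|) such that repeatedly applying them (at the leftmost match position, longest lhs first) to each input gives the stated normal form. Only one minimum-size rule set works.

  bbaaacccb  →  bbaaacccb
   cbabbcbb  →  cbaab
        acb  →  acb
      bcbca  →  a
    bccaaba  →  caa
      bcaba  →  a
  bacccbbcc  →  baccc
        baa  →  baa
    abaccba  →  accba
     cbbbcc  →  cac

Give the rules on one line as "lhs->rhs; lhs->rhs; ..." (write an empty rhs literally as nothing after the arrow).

  | bbaaacccb
  | cbabbcbb => cbabbb => cbaab
  | acb
  | bcbca => bca => a

aba->a; bbb->ab; bc->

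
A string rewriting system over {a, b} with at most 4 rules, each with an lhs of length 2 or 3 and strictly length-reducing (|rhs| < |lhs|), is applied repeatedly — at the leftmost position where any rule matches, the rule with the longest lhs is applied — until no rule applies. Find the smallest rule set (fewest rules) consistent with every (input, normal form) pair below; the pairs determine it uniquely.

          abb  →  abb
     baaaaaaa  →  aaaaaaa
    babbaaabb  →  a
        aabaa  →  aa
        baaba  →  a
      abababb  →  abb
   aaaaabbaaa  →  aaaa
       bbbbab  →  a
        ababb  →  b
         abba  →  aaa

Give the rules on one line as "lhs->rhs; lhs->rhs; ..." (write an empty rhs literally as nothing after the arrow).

aab->; ba->a; bba->aa

  | abb
  | baaaaaaa => aaaaaaa
  | babbaaabb => abbaaabb => aaaaabb => aaab => a
  | aabaa => aa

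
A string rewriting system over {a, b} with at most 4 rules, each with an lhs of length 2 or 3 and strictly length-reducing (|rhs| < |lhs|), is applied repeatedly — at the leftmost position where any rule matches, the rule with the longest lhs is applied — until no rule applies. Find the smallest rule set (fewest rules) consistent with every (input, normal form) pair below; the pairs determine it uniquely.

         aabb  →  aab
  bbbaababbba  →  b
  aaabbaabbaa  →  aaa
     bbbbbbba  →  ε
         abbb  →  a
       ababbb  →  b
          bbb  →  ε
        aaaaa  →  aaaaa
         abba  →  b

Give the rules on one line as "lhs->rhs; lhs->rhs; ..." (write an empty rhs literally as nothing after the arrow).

  | aabb => aab
  | bbbaababbba => aababbba => abbbba => aba => b
  | aaabbaabbaa => aaabaabbaa => aababbaa => abbbaa => aaa
  | bbbbbbba => bbbba => ba => ε

aba->b; ba->; bb->b; bbb->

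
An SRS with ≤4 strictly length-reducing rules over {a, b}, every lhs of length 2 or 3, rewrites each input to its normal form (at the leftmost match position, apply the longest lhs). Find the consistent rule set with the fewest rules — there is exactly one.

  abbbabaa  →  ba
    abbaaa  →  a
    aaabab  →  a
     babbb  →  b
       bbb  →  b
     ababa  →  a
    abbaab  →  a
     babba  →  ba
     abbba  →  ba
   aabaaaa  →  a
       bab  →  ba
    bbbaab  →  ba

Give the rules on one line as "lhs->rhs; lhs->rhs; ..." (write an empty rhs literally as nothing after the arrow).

  | abbbabaa => babaa => baaa => baa => ba
  | abbaaa => aaa => aa => a
  | aaabab => aabab => abab => aab => ab => a
  | babbb => bb => b

aa->a; ab->a; abb->; bb->b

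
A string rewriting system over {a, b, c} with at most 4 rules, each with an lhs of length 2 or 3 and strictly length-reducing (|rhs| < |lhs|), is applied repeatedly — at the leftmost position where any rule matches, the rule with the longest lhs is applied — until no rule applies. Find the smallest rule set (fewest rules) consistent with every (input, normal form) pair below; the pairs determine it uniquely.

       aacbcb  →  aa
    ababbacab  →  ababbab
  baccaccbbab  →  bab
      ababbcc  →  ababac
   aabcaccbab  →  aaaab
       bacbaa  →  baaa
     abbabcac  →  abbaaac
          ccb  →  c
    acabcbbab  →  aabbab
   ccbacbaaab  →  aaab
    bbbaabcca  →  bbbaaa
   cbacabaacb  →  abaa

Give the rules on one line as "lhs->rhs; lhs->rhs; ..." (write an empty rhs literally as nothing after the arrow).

bc->a; ca->; cb->

  | aacbcb => aacb => aa
  | ababbacab => ababbab
  | baccaccbbab => bacccbbab => baccbab => bacab => bab
  | ababbcc => ababac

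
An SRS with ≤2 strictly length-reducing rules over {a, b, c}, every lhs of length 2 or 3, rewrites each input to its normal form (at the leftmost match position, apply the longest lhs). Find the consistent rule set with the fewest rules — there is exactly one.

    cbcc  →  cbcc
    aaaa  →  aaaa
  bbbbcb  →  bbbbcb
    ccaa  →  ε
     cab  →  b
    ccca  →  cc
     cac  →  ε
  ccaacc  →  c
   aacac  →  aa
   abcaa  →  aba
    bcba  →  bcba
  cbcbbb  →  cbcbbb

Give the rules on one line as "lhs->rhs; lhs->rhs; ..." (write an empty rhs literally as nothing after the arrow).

ca->; cac->

  | cbcc
  | aaaa
  | bbbbcb
  | ccaa => ca => ε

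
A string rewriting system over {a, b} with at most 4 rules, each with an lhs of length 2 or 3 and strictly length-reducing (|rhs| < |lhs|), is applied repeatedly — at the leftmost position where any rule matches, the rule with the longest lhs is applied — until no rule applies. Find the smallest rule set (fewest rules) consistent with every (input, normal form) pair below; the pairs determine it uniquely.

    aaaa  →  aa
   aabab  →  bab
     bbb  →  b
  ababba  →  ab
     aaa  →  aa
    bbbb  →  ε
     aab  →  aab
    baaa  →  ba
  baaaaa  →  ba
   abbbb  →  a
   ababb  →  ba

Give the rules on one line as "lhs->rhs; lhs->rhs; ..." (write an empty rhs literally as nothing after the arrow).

aaa->aa; aba->ba; baa->ab; bb->

  | aaaa => aaa => aa
  | aabab => abab => bab
  | bbb => b
  | ababba => babba => baa => ab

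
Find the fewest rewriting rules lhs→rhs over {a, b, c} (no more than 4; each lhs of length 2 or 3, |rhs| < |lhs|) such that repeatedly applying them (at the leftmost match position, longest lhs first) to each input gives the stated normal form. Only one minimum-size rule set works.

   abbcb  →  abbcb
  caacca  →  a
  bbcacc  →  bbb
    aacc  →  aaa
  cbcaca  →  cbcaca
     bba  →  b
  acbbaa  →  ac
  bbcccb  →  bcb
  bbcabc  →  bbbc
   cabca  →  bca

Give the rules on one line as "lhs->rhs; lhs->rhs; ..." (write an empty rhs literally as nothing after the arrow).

ba->; caa->b; cab->b; cc->a

  | abbcb
  | caacca => bcca => baa => a
  | bbcacc => bbcaa => bbb
  | aacc => aaa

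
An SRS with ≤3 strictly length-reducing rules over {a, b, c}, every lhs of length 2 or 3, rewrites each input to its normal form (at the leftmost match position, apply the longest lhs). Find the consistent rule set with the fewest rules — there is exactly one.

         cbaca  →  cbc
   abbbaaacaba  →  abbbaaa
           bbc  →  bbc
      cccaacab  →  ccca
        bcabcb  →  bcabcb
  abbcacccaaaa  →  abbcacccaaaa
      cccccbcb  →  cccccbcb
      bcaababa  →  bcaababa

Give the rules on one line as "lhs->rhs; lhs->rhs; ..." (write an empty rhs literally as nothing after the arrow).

  | cbaca => cbc
  | abbbaaacaba => abbbaacba => abbbaaa
  | bbc
  | cccaacab => cccacb => ccca

aca->c; acb->a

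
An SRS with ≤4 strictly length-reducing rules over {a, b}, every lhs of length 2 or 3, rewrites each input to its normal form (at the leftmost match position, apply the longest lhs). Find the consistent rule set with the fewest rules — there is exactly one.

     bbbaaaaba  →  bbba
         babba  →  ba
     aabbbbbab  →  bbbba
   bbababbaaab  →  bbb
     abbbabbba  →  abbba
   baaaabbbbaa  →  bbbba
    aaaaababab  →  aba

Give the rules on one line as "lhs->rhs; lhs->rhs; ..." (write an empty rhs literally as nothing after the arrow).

aa->a; aab->; bab->ba

  | bbbaaaaba => bbbaaaba => bbbaaba => bbba
  | babba => baba => baa => ba
  | aabbbbbab => bbbbab => bbbba
  | bbababbaaab => bbaabbaaab => bbbaaab => bbbaab => bbb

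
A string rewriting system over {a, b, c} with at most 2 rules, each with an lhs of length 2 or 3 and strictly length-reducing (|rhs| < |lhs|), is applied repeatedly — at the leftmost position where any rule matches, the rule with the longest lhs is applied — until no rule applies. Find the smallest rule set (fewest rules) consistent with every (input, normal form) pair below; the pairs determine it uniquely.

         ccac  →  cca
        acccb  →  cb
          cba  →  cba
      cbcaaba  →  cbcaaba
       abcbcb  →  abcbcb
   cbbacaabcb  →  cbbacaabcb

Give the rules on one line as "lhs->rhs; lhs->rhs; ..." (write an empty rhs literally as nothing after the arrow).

acc->; cac->ca

  | ccac => cca
  | acccb => cb
  | cba
  | cbcaaba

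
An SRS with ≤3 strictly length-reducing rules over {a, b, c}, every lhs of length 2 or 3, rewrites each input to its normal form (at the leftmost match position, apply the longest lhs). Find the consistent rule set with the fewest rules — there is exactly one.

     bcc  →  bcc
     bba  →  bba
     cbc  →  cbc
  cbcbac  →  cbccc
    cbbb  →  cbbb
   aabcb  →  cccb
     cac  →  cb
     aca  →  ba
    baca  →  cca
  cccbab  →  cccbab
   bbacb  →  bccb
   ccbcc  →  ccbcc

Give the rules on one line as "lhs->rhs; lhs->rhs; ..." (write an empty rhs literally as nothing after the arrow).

aab->cc; ac->b; bac->cc

  | bcc
  | bba
  | cbc
  | cbcbac => cbccc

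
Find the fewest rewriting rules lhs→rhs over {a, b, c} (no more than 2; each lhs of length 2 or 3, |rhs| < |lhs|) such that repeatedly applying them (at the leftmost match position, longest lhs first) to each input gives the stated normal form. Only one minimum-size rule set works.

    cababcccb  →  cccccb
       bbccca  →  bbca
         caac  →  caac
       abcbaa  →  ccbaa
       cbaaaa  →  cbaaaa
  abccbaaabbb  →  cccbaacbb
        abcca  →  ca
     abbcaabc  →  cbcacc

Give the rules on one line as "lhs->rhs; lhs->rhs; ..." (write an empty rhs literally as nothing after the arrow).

ab->c; cca->ca

  | cababcccb => ccabcccb => cabcccb => cccccb
  | bbccca => bbcca => bbca
  | caac
  | abcbaa => ccbaa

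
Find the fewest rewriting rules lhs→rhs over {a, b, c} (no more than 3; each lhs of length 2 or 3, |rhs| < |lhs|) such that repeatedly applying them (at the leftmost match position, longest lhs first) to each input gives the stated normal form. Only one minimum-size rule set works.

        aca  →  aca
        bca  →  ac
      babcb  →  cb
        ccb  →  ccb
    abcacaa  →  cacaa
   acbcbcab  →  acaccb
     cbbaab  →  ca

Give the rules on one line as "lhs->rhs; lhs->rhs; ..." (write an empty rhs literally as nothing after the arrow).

  | aca
  | bca => ac
  | babcb => abcb => cb
  | ccb

ab->; ba->a; bca->ac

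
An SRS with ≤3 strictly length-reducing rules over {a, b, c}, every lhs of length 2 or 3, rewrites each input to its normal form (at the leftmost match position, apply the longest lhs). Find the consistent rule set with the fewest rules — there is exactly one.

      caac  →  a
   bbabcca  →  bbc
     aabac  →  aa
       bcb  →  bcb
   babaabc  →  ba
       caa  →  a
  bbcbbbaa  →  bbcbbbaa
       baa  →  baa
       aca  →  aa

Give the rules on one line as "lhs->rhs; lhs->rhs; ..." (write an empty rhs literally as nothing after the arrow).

ab->; ac->a; ca->

  | caac => ac => a
  | bbabcca => bbcca => bbc
  | aabac => aac => aa
  | bcb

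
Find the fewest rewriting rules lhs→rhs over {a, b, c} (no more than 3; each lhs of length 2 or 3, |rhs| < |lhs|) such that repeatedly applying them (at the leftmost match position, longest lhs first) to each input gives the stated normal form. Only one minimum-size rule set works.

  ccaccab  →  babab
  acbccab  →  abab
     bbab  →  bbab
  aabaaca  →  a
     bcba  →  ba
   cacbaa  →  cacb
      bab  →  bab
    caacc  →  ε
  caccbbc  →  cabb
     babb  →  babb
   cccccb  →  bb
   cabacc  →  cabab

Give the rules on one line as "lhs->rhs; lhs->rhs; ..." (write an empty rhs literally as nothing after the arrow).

aa->; bc->; cc->b

  | ccaccab => baccab => babab
  | acbccab => accab => abab
  | bbab
  | aabaaca => baaca => bca => a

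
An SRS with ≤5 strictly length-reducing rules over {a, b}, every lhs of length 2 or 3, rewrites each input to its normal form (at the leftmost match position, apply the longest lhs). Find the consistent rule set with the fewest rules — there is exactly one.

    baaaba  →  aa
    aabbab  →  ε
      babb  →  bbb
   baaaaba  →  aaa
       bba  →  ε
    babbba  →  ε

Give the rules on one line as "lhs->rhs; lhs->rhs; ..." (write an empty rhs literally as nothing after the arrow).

ab->; ba->; bab->bb; bba->ba

  | baaaba => aaba => aa
  | aabbab => abab => ab => ε
  | babb => bbb
  | baaaaba => aaaba => aaa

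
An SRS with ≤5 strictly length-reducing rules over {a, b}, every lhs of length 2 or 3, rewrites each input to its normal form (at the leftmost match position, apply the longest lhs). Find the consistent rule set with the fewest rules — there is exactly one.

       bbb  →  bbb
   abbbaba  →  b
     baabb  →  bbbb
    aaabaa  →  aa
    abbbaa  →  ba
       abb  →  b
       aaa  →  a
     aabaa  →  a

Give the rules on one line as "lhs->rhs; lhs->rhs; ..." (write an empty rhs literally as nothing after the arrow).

  | bbb
  | abbbaba => bbaba => bba => b
  | baabb => bbbb
  | aaabaa => abaa => aa

aaa->a; ab->; baa->bb; bba->b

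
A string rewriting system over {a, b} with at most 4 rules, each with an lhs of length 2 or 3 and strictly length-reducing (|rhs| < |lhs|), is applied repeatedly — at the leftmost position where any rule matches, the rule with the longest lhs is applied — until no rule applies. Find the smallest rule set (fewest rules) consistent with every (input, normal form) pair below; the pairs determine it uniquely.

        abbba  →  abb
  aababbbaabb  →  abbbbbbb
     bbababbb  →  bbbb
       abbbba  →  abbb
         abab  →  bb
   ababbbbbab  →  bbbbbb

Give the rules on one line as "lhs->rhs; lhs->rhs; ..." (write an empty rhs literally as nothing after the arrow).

aba->b; ba->; baa->bb

  | abbba => abb
  | aababbbaabb => abbbbaabb => abbbbbbb
  | bbababbb => bbabbb => bbbb
  | abbbba => abbb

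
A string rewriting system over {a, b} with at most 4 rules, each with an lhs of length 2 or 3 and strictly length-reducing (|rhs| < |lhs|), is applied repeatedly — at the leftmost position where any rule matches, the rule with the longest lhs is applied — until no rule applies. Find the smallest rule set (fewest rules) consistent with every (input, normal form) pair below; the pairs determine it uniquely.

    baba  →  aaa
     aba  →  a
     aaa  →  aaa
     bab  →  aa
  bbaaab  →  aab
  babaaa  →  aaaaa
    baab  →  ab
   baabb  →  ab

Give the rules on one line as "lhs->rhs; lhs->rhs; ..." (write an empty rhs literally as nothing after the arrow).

  | baba => aaa
  | aba => a
  | aaa
  | bab => aa

ba->; bab->aa; bb->b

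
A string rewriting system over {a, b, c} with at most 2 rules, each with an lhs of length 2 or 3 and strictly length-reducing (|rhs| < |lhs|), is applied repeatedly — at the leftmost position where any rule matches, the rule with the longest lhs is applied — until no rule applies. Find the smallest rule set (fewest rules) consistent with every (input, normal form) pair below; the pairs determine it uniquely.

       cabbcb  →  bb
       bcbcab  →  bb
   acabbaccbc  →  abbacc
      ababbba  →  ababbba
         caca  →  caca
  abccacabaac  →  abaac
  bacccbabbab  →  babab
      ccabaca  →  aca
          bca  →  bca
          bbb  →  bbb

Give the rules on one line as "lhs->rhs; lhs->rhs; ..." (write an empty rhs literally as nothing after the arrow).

  | cabbcb => bbcb => bb
  | bcbcab => bcab => bb
  | acabbaccbc => abbaccbc => abbacc
  | ababbba

cab->b; cb->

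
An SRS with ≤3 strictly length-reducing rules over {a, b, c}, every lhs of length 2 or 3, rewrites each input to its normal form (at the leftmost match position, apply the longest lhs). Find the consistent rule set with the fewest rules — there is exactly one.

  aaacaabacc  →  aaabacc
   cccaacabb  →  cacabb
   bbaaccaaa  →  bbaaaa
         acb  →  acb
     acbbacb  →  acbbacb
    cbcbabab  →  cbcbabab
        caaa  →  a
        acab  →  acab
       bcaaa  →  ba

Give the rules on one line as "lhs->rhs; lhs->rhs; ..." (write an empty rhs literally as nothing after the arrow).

caa->; cca->

  | aaacaabacc => aaabacc
  | cccaacabb => cacabb
  | bbaaccaaa => bbaaaa
  | acb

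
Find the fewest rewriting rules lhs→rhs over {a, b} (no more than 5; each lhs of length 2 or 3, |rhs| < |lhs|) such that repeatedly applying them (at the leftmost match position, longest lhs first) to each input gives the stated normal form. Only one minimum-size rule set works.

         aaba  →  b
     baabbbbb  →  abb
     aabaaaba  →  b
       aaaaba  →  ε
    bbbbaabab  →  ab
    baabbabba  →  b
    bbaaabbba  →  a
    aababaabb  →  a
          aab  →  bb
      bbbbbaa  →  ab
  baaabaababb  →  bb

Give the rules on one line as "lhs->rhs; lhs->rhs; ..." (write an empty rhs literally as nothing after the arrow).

aa->b; ba->; baa->ba; bbb->a

  | aaba => bba => b
  | baabbbbb => babbbbb => bbbbb => abb
  | aabaaaba => bbaaaba => bbaaba => bbaba => bba => b
  | aaaaba => baaba => baba => ba => ε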